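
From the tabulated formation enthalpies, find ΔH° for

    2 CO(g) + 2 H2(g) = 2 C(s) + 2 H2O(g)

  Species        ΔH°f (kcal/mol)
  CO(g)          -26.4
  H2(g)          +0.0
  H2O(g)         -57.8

ΔH° = -62.8 kcal/mol

ΔH°rxn = Σ nΔHf°(products) − Σ nΔHf°(reactants).
Products: 2·(+0.0) + 2·(-57.8) = -115.6
Reactants: 2·(-26.4) + 2·(+0.0) = -52.8
ΔH° = (-115.6) − (-52.8) = -62.8 kcal/mol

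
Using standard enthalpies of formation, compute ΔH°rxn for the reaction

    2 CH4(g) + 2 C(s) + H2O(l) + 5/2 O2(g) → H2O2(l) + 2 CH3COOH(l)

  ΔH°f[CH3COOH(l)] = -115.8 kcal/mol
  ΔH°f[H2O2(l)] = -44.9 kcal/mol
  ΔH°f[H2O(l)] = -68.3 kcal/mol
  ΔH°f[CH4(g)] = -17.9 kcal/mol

ΔH°rxn = -172.4 kcal/mol

Products: 1·(-44.9) + 2·(-115.8) = -276.5
Reactants: 2·(-17.9) + 2·(+0.0) + 1·(-68.3) + 5/2·(+0.0) = -104.1
ΔH°rxn = (-276.5) − (-104.1) = -172.4 kcal/mol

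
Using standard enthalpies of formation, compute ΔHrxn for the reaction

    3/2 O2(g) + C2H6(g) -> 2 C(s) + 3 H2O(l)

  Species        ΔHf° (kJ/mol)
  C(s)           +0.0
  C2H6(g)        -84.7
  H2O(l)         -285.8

ΔHrxn = -772.7 kJ/mol

Products: 2·(+0.0) + 3·(-285.8) = -857.4
Reactants: 3/2·(+0.0) + 1·(-84.7) = -84.7
ΔHrxn = (-857.4) − (-84.7) = -772.7 kJ/mol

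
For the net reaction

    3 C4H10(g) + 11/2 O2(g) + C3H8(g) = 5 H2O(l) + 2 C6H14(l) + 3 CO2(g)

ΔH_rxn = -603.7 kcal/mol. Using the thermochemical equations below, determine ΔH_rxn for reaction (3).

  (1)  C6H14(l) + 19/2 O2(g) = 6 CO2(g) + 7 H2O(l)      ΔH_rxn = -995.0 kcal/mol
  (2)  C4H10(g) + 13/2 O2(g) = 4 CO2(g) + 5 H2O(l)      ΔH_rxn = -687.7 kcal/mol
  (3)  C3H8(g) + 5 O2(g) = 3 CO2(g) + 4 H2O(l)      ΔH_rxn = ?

ΔH_rxn = -530.6 kcal/mol

(1) reversed and × 2 (reverse to put C6H14(l) on the product side; scale by 2 for the 2 C6H14(l)): (-2)·(-995.0) = +1990.0 kcal/mol
(2) × 3 (scale by 3 for the 3 C4H10(g)): (3)·(-687.7) = -2063.1 kcal/mol
(3) as written (C3H8(g) already on the reactant side): contributes x
-603.7 = (+1990.0) + (-2063.1) + x
x = (-603.7 − (-73.1)) / (1) = -530.6 kcal/mol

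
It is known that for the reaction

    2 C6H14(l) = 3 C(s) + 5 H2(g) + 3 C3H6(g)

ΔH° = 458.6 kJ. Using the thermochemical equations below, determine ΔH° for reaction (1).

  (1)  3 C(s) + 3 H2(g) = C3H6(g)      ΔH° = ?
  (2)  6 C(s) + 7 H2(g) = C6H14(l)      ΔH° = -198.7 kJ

(1) × 3: contributes 3·x
(2) reversed and × 2: (-2)·(-198.7) = +397.4 kJ
+458.6 = (+397.4) + 3·x
x = (+458.6 − (+397.4)) / (3) = 20.4 kJ

ΔH° = 20.4 kJ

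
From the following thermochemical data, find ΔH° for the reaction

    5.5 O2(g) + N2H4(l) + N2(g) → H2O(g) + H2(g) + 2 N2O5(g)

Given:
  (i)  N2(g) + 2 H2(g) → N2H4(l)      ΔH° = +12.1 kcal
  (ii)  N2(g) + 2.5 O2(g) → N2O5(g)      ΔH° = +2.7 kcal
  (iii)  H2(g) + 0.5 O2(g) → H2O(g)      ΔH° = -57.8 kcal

(i) reversed: -12.1 kcal
(ii) × 2: (2)·(+2.7) = +5.4 kcal
(iii) as written: -57.8 kcal
ΔH° = (-12.1) + (+5.4) + (-57.8) = -64.5 kcal

ΔH° = -64.5 kcal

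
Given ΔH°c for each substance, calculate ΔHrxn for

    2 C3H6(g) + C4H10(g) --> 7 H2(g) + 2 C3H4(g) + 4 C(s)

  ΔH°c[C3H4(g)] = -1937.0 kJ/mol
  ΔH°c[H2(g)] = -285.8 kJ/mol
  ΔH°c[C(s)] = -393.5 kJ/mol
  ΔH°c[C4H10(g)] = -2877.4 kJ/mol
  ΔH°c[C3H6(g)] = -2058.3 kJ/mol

Using ΔH = Σ nΔHc°(reactants) − Σ nΔHc°(products):
= [2·(-2058.3) + 1·(-2877.4)] − [7·(-285.8) + 2·(-1937.0) + 4·(-393.5)]
= 454.6 kJ/mol

ΔHrxn = 454.6 kJ/mol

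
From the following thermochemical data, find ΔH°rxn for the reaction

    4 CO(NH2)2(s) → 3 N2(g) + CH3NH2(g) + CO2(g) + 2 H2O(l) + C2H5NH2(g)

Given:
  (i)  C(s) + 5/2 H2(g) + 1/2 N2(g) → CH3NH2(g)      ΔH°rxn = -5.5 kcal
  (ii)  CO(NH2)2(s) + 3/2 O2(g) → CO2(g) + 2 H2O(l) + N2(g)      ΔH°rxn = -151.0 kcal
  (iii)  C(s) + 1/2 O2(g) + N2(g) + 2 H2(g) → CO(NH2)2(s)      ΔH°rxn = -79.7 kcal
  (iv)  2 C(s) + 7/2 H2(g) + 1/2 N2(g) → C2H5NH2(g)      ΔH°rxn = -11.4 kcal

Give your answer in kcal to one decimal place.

(i) as written (CH3NH2(g) already on the product side): -5.5 kcal
(ii) as written (CO2(g) already on the product side): -151.0 kcal
(iii) reversed and × 3: (-3)·(-79.7) = +239.1 kcal
(iv) as written (C2H5NH2(g) already on the product side): -11.4 kcal
Combining the equations, ΔH°rxn = (-5.5) + (-151.0) + (+239.1) + (-11.4) = 71.2 kcal

ΔH°rxn = 71.2 kcal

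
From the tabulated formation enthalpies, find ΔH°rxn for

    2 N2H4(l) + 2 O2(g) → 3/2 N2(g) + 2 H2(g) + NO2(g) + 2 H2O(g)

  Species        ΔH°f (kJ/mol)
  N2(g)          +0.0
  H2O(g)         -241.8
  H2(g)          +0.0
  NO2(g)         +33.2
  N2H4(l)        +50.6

ΔH°rxn = -551.6 kJ/mol

Products: 3/2·(+0.0) + 2·(+0.0) + 1·(+33.2) + 2·(-241.8) = -450.4
Reactants: 2·(+50.6) + 2·(+0.0) = +101.2
ΔH°rxn = (-450.4) − (+101.2) = -551.6 kJ/mol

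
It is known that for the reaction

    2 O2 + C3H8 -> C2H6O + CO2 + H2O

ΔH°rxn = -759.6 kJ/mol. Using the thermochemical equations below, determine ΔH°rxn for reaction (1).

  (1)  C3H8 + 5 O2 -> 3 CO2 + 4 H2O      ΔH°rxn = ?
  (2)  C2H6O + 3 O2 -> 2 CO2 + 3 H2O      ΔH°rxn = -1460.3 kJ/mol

(1) as written: contributes x
(2) reversed: +1460.3 kJ/mol
-759.6 = (+1460.3) + x
x = (-759.6 − (+1460.3)) / (1) = -2219.9 kJ/mol

ΔH°rxn = -2219.9 kJ/mol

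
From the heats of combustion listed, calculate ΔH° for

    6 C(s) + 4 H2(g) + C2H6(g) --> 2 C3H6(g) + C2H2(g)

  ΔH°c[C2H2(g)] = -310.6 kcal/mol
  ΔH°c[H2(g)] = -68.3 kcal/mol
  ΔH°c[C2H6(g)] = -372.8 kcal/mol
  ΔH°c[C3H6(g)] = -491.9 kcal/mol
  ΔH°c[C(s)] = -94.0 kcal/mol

With combustion enthalpies, reactants minus products:
= [6·(-94.0) + 4·(-68.3) + 1·(-372.8)] − [2·(-491.9) + 1·(-310.6)]
= 84.4 kcal/mol

ΔH° = 84.4 kcal/mol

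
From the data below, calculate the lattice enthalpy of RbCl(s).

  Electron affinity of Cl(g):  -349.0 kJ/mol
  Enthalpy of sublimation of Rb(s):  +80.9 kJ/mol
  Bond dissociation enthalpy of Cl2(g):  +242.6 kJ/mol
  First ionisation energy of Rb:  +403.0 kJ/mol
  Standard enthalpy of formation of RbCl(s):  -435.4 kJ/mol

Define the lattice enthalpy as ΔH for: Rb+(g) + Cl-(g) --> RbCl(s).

U = -691.6 kJ/mol

ΔHf° = 1·ΔHsub + 1·(ΣIE) + 1/2·D(Cl2) + 1·EA + U
-435.4 = 1·(+80.9) + 1·(+403.0) + 1/2·(+242.6) + 1·(-349.0) + U
U = -435.4 − (+256.2) = -691.6 kJ/mol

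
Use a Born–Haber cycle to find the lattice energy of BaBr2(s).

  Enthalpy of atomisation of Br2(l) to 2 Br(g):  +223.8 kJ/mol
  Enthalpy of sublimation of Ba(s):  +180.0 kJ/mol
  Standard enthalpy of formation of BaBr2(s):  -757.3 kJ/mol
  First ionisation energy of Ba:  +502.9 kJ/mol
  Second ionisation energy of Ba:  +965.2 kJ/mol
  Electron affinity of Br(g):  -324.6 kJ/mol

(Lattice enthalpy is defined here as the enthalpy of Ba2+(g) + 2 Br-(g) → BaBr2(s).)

U = -1980.0 kJ/mol

ΔHf° = 1·ΔHsub + 1·(ΣIE) + 1·D(Br2) + 2·EA + U
-757.3 = 1·(+180.0) + 1·(+1468.1) + 1·(+223.8) + 2·(-324.6) + U
U = -757.3 − (+1222.7) = -1980.0 kJ/mol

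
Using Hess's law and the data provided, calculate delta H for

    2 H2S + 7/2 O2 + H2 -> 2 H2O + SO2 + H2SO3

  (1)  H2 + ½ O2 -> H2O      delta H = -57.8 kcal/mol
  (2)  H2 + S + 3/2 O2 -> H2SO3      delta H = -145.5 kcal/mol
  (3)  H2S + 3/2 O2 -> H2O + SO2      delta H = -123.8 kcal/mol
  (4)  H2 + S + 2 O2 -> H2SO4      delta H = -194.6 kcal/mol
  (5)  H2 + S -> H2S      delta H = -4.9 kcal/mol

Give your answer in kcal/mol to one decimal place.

delta H = -322.2 kcal/mol

(1) as written: -57.8 kcal/mol
(2) as written: -145.5 kcal/mol
(3) as written: -123.8 kcal/mol
(4): not needed.
(5) reversed: +4.9 kcal/mol
delta H = (1)·(-57.8) + (1)·(-145.5) + (1)·(-123.8) + (-1)·(-4.9) = -322.2 kcal/mol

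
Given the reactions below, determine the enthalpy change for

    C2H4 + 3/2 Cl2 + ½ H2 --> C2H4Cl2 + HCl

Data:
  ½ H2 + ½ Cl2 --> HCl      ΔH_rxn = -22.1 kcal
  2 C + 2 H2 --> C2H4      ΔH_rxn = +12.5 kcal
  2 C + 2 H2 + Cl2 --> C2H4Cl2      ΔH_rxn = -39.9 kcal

equation 1 as written (HCl already on the product side): -22.1 kcal
equation 2 reversed (reverse to put C2H4 on the reactant side): -12.5 kcal
equation 3 as written (C2H4Cl2 already on the product side): -39.9 kcal
Summing the manipulated equations, ΔH_rxn = (1)·(-22.1) + (-1)·(+12.5) + (1)·(-39.9) = -74.5 kcal

ΔH_rxn = -74.5 kcal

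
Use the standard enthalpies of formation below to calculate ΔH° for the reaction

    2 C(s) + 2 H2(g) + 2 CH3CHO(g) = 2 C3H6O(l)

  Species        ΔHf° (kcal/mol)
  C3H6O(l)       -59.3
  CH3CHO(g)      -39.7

ΔH° = -39.2 kcal/mol

Products: 2·(-59.3) = -118.6
Reactants: 2·(+0.0) + 2·(+0.0) + 2·(-39.7) = -79.4
ΔH° = (-118.6) − (-79.4) = -39.2 kcal/mol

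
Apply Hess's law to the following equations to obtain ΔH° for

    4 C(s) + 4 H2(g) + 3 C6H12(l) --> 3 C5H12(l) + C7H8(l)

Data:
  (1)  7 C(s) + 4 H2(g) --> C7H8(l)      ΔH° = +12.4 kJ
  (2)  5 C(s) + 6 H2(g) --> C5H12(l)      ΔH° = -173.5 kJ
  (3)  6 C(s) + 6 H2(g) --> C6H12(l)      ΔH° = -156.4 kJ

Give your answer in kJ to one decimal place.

(1) as written: +12.4 kJ
(2) × 3: (3)·(-173.5) = -520.5 kJ
(3) reversed and × 3: (-3)·(-156.4) = +469.2 kJ
ΔH° = (+12.4) + (-520.5) + (+469.2) = -38.9 kJ

ΔH° = -38.9 kJ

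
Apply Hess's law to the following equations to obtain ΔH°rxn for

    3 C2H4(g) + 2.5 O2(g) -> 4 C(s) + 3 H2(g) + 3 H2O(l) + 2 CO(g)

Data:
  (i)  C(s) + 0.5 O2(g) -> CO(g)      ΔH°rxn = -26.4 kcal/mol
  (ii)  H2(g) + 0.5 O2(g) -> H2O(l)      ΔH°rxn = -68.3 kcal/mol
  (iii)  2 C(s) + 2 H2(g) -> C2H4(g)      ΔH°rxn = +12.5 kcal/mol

(i) × 2: (2)·(-26.4) = -52.8 kcal/mol
(ii) × 3: (3)·(-68.3) = -204.9 kcal/mol
(iii) reversed and × 3: (-3)·(+12.5) = -37.5 kcal/mol
ΔH°rxn = (2)·(-26.4) + (3)·(-68.3) + (-3)·(+12.5) = -295.2 kcal/mol

ΔH°rxn = -295.2 kcal/mol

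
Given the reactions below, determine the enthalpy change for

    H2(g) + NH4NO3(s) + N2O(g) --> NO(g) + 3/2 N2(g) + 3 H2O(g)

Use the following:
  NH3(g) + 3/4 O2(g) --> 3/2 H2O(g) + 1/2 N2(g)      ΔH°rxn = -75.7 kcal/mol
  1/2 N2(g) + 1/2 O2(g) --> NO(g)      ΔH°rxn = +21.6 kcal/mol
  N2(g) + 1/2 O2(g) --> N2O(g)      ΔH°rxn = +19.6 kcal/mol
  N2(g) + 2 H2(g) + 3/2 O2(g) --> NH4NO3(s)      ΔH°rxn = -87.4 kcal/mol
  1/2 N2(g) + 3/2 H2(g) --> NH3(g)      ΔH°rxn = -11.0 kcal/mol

equation 1 × 2: (2)·(-75.7) = -151.4 kcal/mol
equation 2 as written: +21.6 kcal/mol
equation 3 reversed: -19.6 kcal/mol
equation 4 reversed: +87.4 kcal/mol
equation 5 × 2: (2)·(-11.0) = -22.0 kcal/mol
Combining the equations, ΔH°rxn = (2)·(-75.7) + (1)·(+21.6) + (-1)·(+19.6) + (-1)·(-87.4) + (2)·(-11.0) = -84.0 kcal/mol

ΔH°rxn = -84.0 kcal/mol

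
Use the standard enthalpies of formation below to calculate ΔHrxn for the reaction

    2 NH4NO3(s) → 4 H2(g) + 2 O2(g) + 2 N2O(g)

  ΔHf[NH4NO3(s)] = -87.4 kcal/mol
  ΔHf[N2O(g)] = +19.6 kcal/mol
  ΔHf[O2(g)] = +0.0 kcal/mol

ΔHrxn = 214.0 kcal/mol

Products: 4·(+0.0) + 2·(+0.0) + 2·(+19.6) = +39.2
Reactants: 2·(-87.4) = -174.8
ΔHrxn = (+39.2) − (-174.8) = 214.0 kcal/mol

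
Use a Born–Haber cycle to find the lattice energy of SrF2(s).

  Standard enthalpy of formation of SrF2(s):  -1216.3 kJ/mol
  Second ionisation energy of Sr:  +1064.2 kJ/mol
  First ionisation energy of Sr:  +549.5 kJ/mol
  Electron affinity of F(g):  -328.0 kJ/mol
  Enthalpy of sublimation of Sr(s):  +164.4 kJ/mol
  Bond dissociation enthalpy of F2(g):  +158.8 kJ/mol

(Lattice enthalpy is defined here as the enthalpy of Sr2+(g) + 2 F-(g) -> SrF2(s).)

U = -2497.2 kJ/mol

ΔHf° = 1·ΔHsub + 1·(ΣIE) + 1·D(F2) + 2·EA + U
-1216.3 = 1·(+164.4) + 1·(+1613.7) + 1·(+158.8) + 2·(-328.0) + U
U = -1216.3 − (+1280.9) = -2497.2 kJ/mol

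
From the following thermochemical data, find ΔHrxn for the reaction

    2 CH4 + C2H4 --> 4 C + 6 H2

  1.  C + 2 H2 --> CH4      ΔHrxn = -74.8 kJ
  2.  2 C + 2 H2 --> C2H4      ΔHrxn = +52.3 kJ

eq. 1 reversed and × 2: (-2)·(-74.8) = +149.6 kJ
eq. 2 reversed: -52.3 kJ
By Hess's law, ΔHrxn = (-2)·(-74.8) + (-1)·(+52.3) = 97.3 kJ

ΔHrxn = 97.3 kJ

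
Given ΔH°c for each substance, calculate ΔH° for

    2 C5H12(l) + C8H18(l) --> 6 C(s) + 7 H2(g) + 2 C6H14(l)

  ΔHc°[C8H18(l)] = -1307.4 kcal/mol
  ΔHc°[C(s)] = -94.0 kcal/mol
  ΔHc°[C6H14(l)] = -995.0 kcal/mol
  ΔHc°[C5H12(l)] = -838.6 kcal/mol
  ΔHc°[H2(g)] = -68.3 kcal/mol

ΔH° = 47.5 kcal/mol

With combustion enthalpies, reactants minus products:
= [2·(-838.6) + 1·(-1307.4)] − [6·(-94.0) + 7·(-68.3) + 2·(-995.0)]
= 47.5 kcal/mol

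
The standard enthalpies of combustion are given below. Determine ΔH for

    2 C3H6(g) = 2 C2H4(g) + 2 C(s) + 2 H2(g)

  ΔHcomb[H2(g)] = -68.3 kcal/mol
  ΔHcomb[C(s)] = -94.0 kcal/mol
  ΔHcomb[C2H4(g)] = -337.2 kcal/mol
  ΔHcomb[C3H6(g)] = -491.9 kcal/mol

Using ΔH = Σ nΔHc°(reactants) − Σ nΔHc°(products):
= [2·(-491.9)] − [2·(-337.2) + 2·(-94.0) + 2·(-68.3)]
= 15.2 kcal/mol

ΔH = 15.2 kcal/mol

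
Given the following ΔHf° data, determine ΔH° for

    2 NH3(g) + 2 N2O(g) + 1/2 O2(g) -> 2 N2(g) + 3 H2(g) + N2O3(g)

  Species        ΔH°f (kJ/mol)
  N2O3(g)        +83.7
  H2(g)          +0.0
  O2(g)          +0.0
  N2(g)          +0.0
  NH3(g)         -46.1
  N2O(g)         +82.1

Products: 2·(+0.0) + 3·(+0.0) + 1·(+83.7) = +83.7
Reactants: 2·(-46.1) + 2·(+82.1) + 1/2·(+0.0) = +72.0
ΔH° = (+83.7) − (+72.0) = 11.7 kJ/mol

ΔH° = 11.7 kJ/mol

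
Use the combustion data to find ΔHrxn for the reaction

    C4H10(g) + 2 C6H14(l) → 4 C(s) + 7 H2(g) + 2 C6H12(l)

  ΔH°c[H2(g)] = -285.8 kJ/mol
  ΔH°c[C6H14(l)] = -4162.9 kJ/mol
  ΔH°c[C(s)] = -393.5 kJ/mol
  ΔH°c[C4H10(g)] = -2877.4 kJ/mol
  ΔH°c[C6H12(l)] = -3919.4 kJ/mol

ΔHrxn = 210.2 kJ/mol

Using ΔH = Σ nΔHc°(reactants) − Σ nΔHc°(products):
= [1·(-2877.4) + 2·(-4162.9)] − [4·(-393.5) + 7·(-285.8) + 2·(-3919.4)]
= 210.2 kJ/mol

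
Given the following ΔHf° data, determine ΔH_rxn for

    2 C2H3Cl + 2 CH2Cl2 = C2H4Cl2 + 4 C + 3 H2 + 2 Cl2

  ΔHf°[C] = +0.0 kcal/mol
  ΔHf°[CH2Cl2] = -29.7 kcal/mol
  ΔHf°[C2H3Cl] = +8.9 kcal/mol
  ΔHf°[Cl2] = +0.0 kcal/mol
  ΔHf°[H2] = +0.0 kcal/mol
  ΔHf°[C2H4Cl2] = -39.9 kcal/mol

ΔH_rxn = 1.7 kcal/mol

ΔH°rxn = Σ nΔHf°(products) − Σ nΔHf°(reactants).
Products: 1·(-39.9) + 4·(+0.0) + 3·(+0.0) + 2·(+0.0) = -39.9
Reactants: 2·(+8.9) + 2·(-29.7) = -41.6
ΔH_rxn = (-39.9) − (-41.6) = 1.7 kcal/mol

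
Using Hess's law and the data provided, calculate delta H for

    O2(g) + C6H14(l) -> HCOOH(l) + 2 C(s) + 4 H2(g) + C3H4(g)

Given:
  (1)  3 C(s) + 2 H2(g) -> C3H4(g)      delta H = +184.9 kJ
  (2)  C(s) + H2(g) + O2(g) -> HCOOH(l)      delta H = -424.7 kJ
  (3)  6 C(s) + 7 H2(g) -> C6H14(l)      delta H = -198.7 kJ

(1) as written: +184.9 kJ
(2) as written: -424.7 kJ
(3) reversed: +198.7 kJ
Combining the equations, delta H = (1)·(+184.9) + (1)·(-424.7) + (-1)·(-198.7) = -41.1 kJ

delta H = -41.1 kJ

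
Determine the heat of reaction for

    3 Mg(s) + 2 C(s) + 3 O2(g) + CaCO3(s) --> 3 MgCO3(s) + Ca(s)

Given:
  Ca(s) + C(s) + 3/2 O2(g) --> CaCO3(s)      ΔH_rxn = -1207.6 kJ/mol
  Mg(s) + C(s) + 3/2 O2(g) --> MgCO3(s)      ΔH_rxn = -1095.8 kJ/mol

equation 1 reversed (CaCO3(s) must end up as a reactant): +1207.6 kJ/mol
equation 2 × 3 (×3 to match 3 MgCO3(s) in the target): (3)·(-1095.8) = -3287.4 kJ/mol
ΔH_rxn = (-1)·(-1207.6) + (3)·(-1095.8) = -2079.8 kJ/mol

ΔH_rxn = -2079.8 kJ/mol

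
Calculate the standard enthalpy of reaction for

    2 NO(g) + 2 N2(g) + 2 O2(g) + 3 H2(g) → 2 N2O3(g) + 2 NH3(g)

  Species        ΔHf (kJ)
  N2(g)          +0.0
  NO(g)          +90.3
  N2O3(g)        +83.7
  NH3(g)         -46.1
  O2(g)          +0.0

Products: 2·(+83.7) + 2·(-46.1) = +75.2
Reactants: 2·(+90.3) + 2·(+0.0) + 2·(+0.0) + 3·(+0.0) = +180.6
ΔH_rxn = (+75.2) − (+180.6) = -105.4 kJ

ΔH_rxn = -105.4 kJ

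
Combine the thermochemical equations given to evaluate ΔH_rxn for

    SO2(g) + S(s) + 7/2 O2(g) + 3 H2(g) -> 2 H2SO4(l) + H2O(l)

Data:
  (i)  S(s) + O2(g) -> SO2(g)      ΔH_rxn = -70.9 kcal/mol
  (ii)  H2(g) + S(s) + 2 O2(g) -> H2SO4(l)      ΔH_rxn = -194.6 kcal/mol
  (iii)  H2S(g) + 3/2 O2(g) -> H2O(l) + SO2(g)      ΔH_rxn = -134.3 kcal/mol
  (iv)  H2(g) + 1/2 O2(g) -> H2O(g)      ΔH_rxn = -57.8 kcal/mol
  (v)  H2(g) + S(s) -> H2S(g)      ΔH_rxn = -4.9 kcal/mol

(i) reversed and × 2: (-2)·(-70.9) = +141.8 kcal/mol
(ii) × 2: (2)·(-194.6) = -389.2 kcal/mol
(iii) as written: -134.3 kcal/mol
(iv): not needed.
(v) as written: -4.9 kcal/mol
Since enthalpy is a state function, ΔH_rxn = (-2)·(-70.9) + (2)·(-194.6) + (1)·(-134.3) + (1)·(-4.9) = -386.6 kcal/mol

ΔH_rxn = -386.6 kcal/mol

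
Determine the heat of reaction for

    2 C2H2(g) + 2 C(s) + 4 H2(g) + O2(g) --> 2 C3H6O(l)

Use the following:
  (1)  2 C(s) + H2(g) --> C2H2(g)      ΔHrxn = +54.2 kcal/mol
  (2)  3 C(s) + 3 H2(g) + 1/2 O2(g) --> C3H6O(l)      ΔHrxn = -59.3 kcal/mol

(1) reversed and × 2 (reverse to put C2H2(g) on the reactant side; ×2 to match 2 C2H2(g) in the target): (-2)·(+54.2) = -108.4 kcal/mol
(2) × 2 (scale by 2 for the 2 C3H6O(l)): (2)·(-59.3) = -118.6 kcal/mol
ΔHrxn = (-2)·(+54.2) + (2)·(-59.3) = -227.0 kcal/mol

ΔHrxn = -227.0 kcal/mol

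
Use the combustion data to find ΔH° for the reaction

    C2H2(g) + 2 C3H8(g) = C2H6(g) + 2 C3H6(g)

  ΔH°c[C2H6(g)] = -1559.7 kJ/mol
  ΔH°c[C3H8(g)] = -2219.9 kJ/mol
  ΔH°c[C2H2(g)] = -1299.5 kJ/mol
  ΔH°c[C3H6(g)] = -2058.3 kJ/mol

ΔH° = -63.0 kJ/mol

With combustion enthalpies, reactants minus products:
= [1·(-1299.5) + 2·(-2219.9)] − [1·(-1559.7) + 2·(-2058.3)]
= -63.0 kJ/mol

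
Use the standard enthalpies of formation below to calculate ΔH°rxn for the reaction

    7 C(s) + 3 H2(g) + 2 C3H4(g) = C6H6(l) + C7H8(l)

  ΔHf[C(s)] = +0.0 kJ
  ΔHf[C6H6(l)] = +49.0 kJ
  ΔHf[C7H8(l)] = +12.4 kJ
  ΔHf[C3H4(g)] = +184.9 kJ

ΔH°rxn = -308.4 kJ

Products: 1·(+49.0) + 1·(+12.4) = +61.4
Reactants: 7·(+0.0) + 3·(+0.0) + 2·(+184.9) = +369.8
ΔH°rxn = (+61.4) − (+369.8) = -308.4 kJ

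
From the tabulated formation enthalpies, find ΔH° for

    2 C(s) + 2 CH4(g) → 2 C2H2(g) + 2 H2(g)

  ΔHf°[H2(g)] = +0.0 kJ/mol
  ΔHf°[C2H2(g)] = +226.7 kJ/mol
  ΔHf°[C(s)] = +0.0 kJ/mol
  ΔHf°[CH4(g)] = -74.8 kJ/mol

ΔH° = 603.0 kJ/mol

Products: 2·(+226.7) + 2·(+0.0) = +453.4
Reactants: 2·(+0.0) + 2·(-74.8) = -149.6
ΔH° = (+453.4) − (-149.6) = 603.0 kJ/mol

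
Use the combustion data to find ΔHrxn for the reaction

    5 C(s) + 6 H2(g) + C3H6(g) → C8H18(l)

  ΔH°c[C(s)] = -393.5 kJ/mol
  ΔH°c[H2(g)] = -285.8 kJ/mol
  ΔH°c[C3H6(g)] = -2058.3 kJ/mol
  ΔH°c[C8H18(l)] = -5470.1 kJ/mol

Using ΔH = Σ nΔHc°(reactants) − Σ nΔHc°(products):
= [5·(-393.5) + 6·(-285.8) + 1·(-2058.3)] − [1·(-5470.1)]
= -270.5 kJ/mol

ΔHrxn = -270.5 kJ/mol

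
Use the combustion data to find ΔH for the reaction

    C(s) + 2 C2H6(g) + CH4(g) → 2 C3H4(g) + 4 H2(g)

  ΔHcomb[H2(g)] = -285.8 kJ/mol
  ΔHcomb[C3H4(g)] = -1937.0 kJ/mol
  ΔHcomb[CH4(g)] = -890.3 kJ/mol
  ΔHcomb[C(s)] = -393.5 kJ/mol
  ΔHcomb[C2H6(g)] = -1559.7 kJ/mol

Using ΔH = Σ nΔHc°(reactants) − Σ nΔHc°(products):
= [1·(-393.5) + 2·(-1559.7) + 1·(-890.3)] − [2·(-1937.0) + 4·(-285.8)]
= 614.0 kJ/mol

ΔH = 614.0 kJ/mol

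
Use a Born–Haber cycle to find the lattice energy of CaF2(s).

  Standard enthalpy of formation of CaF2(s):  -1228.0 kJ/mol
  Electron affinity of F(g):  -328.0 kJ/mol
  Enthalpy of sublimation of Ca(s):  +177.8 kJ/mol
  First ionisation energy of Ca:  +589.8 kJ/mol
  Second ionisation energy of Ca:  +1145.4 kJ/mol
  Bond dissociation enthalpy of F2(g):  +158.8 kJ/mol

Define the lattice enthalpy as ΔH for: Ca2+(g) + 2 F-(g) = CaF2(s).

U = -2643.8 kJ/mol

ΔHf° = 1·ΔHsub + 1·(ΣIE) + 1·D(F2) + 2·EA + U
-1228.0 = 1·(+177.8) + 1·(+1735.2) + 1·(+158.8) + 2·(-328.0) + U
U = -1228.0 − (+1415.8) = -2643.8 kJ/mol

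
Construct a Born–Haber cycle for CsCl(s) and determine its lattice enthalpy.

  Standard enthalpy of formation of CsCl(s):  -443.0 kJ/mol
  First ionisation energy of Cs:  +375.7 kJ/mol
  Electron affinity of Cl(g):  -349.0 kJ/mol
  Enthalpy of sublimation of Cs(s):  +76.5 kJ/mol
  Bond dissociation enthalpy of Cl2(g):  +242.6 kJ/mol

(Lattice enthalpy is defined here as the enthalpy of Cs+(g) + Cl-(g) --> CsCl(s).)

ΔHf° = 1·ΔHsub + 1·(ΣIE) + 1/2·D(Cl2) + 1·EA + U
-443.0 = 1·(+76.5) + 1·(+375.7) + 1/2·(+242.6) + 1·(-349.0) + U
U = -443.0 − (+224.5) = -667.5 kJ/mol

U = -667.5 kJ/mol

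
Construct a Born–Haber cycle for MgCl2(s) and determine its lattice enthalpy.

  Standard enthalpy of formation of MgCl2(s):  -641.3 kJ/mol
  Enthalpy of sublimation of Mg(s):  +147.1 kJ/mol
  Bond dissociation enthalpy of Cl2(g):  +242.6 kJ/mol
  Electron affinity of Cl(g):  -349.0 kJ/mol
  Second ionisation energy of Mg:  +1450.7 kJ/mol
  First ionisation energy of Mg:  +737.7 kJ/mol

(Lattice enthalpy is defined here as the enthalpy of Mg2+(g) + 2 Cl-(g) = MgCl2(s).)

U = -2521.4 kJ/mol

ΔHf° = 1·ΔHsub + 1·(ΣIE) + 1·D(Cl2) + 2·EA + U
-641.3 = 1·(+147.1) + 1·(+2188.4) + 1·(+242.6) + 2·(-349.0) + U
U = -641.3 − (+1880.1) = -2521.4 kJ/mol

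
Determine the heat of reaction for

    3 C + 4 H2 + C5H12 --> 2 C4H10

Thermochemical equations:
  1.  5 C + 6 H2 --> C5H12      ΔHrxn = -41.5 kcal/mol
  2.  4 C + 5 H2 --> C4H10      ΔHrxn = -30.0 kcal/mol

eq. 1 reversed: +41.5 kcal/mol
eq. 2 × 2: (2)·(-30.0) = -60.0 kcal/mol
Summing the manipulated equations, ΔHrxn = (+41.5) + (-60.0) = -18.5 kcal/mol

ΔHrxn = -18.5 kcal/mol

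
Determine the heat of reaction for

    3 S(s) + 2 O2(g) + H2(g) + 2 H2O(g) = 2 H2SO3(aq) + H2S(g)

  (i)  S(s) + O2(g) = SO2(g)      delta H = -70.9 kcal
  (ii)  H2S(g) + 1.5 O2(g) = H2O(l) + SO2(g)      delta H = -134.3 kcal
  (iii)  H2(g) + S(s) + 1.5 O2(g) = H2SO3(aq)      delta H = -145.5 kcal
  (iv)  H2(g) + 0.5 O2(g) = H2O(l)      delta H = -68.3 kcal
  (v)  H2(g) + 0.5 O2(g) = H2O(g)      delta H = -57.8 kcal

(i) as written: -70.9 kcal
(ii) reversed: +134.3 kcal
(iii) × 2: (2)·(-145.5) = -291.0 kcal
(iv) as written: -68.3 kcal
(v) reversed and × 2: (-2)·(-57.8) = +115.6 kcal
Combining the equations, delta H = (1)·(-70.9) + (-1)·(-134.3) + (2)·(-145.5) + (1)·(-68.3) + (-2)·(-57.8) = -180.3 kcal

delta H = -180.3 kcal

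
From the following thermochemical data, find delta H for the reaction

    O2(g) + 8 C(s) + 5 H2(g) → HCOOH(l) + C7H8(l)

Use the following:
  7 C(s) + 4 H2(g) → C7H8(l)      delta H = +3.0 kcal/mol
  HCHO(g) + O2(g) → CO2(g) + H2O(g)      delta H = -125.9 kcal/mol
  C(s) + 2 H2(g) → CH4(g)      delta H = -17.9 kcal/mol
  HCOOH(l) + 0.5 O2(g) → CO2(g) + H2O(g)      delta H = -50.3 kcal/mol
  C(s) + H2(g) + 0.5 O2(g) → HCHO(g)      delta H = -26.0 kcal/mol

equation 1 as written (C7H8(l) already on the product side): +3.0 kcal/mol
equation 2 as written: -125.9 kcal/mol
equation 3: not needed (CH4(g) appears nowhere else).
equation 4 reversed (reverse to put HCOOH(l) on the product side): +50.3 kcal/mol
equation 5 as written: -26.0 kcal/mol
Combining the equations, delta H = (+3.0) + (-125.9) + (+50.3) + (-26.0) = -98.6 kcal/mol

delta H = -98.6 kcal/mol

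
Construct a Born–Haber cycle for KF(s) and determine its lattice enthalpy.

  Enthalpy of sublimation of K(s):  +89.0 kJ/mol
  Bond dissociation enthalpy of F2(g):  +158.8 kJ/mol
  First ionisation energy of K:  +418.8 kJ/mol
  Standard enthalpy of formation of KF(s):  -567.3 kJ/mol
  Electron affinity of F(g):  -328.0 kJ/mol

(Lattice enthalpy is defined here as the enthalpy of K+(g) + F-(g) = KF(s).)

ΔHf° = 1·ΔHsub + 1·(ΣIE) + 1/2·D(F2) + 1·EA + U
-567.3 = 1·(+89.0) + 1·(+418.8) + 1/2·(+158.8) + 1·(-328.0) + U
U = -567.3 − (+259.2) = -826.5 kJ/mol

U = -826.5 kJ/mol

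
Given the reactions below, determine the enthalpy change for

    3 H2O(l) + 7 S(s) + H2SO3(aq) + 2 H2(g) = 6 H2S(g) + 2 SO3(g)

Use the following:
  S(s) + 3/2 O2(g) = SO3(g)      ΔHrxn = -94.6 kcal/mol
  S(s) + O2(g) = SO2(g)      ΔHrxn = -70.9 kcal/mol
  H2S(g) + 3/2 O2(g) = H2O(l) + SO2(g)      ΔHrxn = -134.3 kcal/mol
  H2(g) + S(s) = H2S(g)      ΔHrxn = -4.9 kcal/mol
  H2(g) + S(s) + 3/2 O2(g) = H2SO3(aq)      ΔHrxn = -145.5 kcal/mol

ΔHrxn = 131.8 kcal/mol

equation 1 × 2: (2)·(-94.6) = -189.2 kcal/mol
equation 2 × 3: (3)·(-70.9) = -212.7 kcal/mol
equation 3 reversed and × 3: (-3)·(-134.3) = +402.9 kcal/mol
equation 4 × 3: (3)·(-4.9) = -14.7 kcal/mol
equation 5 reversed: +145.5 kcal/mol
Summing the manipulated equations, ΔHrxn = (2)·(-94.6) + (3)·(-70.9) + (-3)·(-134.3) + (3)·(-4.9) + (-1)·(-145.5) = 131.8 kcal/mol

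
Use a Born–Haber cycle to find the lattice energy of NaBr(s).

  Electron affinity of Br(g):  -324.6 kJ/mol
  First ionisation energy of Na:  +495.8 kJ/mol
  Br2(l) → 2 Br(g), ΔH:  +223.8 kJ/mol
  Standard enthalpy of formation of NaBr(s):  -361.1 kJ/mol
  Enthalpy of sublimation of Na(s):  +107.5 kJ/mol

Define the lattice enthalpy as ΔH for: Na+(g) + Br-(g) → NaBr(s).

U = -751.7 kJ/mol

ΔHf° = 1·ΔHsub + 1·(ΣIE) + 1/2·D(Br2) + 1·EA + U
-361.1 = 1·(+107.5) + 1·(+495.8) + 1/2·(+223.8) + 1·(-324.6) + U
U = -361.1 − (+390.6) = -751.7 kJ/mol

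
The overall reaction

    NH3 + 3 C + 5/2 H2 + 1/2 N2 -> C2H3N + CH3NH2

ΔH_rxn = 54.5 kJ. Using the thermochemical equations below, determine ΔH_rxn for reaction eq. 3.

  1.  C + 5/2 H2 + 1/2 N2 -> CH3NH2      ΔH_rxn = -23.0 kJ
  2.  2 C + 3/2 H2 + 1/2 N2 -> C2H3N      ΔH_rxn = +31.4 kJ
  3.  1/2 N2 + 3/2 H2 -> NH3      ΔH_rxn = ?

eq. 1 as written: -23.0 kJ
eq. 2 as written: +31.4 kJ
eq. 3 reversed: contributes −x
+54.5 = (-23.0) + (+31.4) − x
x = (+54.5 − (+8.4)) / (-1) = -46.1 kJ

ΔH_rxn = -46.1 kJ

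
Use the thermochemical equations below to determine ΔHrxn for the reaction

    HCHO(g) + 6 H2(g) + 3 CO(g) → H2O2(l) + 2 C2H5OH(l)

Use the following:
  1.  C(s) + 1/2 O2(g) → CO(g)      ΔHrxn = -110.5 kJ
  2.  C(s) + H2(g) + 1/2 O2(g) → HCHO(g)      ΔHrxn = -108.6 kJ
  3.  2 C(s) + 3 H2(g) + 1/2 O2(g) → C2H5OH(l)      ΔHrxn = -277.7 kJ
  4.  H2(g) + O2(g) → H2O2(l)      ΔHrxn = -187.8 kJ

ΔHrxn = -303.1 kJ

eq. 1 reversed and × 3 (reverse to put CO(g) on the reactant side; scale by 3 for the 3 CO(g)): (-3)·(-110.5) = +331.5 kJ
eq. 2 reversed (HCHO(g) must end up as a reactant): +108.6 kJ
eq. 3 × 2 (×2 to match 2 C2H5OH(l) in the target): (2)·(-277.7) = -555.4 kJ
eq. 4 as written (H2O2(l) already on the product side): -187.8 kJ
Since enthalpy is a state function, ΔHrxn = (-3)·(-110.5) + (-1)·(-108.6) + (2)·(-277.7) + (1)·(-187.8) = -303.1 kJ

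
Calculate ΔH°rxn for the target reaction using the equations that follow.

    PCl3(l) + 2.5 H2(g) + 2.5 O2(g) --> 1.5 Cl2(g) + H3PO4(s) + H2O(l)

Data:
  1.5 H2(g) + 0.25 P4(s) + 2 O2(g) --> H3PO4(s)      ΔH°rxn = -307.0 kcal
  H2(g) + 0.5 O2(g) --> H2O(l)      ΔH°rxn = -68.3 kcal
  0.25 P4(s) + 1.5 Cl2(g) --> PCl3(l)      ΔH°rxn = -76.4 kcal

ΔH°rxn = -298.9 kcal

equation 1 as written (H3PO4(s) already on the product side): -307.0 kcal
equation 2 as written (H2O(l) already on the product side): -68.3 kcal
equation 3 reversed (PCl3(l) must end up as a reactant): +76.4 kcal
ΔH°rxn = (1)·(-307.0) + (1)·(-68.3) + (-1)·(-76.4) = -298.9 kcal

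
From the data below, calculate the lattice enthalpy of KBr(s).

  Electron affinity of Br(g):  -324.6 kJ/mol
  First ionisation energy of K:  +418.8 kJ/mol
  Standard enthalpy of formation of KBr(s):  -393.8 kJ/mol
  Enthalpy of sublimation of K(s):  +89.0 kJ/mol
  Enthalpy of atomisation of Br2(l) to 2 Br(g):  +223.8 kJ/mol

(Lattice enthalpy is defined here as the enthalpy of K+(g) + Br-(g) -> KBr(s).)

ΔHf° = 1·ΔHsub + 1·(ΣIE) + 1/2·D(Br2) + 1·EA + U
-393.8 = 1·(+89.0) + 1·(+418.8) + 1/2·(+223.8) + 1·(-324.6) + U
U = -393.8 − (+295.1) = -688.9 kJ/mol

U = -688.9 kJ/mol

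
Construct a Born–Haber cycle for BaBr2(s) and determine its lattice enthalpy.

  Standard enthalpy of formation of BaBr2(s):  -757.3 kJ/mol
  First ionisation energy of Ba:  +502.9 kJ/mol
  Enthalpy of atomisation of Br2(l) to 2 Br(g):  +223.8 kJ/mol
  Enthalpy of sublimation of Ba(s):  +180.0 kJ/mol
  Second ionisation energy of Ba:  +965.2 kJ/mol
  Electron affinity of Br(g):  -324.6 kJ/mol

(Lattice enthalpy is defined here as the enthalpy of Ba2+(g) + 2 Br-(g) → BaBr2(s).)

ΔHf° = 1·ΔHsub + 1·(ΣIE) + 1·D(Br2) + 2·EA + U
-757.3 = 1·(+180.0) + 1·(+1468.1) + 1·(+223.8) + 2·(-324.6) + U
U = -757.3 − (+1222.7) = -1980.0 kJ/mol

U = -1980.0 kJ/mol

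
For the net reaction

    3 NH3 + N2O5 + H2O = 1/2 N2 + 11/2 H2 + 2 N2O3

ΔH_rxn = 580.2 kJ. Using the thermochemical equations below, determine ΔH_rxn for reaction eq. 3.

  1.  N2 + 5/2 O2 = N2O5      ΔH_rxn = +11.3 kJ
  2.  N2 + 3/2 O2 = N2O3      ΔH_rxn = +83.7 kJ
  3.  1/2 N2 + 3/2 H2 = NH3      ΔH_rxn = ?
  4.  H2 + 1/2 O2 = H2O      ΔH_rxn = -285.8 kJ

eq. 1 reversed (reverse to put N2O5 on the reactant side): -11.3 kJ
eq. 2 × 2 (scale by 2 for the 2 N2O3): (2)·(+83.7) = +167.4 kJ
eq. 3 reversed and × 3 (NH3 must end up as a reactant; scale by 3 for the 3 NH3): contributes −3·x
eq. 4 reversed (H2O must end up as a reactant): +285.8 kJ
+580.2 = (-11.3) + (+167.4) + (+285.8) − 3·x
x = (+580.2 − (+441.9)) / (-3) = -46.1 kJ

ΔH_rxn = -46.1 kJ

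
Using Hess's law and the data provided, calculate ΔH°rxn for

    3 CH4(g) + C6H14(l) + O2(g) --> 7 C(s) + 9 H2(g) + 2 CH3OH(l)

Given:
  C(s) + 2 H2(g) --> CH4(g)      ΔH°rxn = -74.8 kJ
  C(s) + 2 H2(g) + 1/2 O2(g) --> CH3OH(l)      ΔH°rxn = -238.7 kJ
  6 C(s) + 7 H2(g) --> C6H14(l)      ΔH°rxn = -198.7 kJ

equation 1 reversed and × 3: (-3)·(-74.8) = +224.4 kJ
equation 2 × 2: (2)·(-238.7) = -477.4 kJ
equation 3 reversed: +198.7 kJ
ΔH°rxn = (-3)·(-74.8) + (2)·(-238.7) + (-1)·(-198.7) = -54.3 kJ

ΔH°rxn = -54.3 kJ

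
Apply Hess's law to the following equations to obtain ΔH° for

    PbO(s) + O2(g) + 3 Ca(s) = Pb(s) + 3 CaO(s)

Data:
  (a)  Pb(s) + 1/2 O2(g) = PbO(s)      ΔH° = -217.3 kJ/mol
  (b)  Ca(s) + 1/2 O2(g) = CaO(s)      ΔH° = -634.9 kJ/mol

(a) reversed: +217.3 kJ/mol
(b) × 3: (3)·(-634.9) = -1904.7 kJ/mol
ΔH° = (-1)·(-217.3) + (3)·(-634.9) = -1687.4 kJ/mol

ΔH° = -1687.4 kJ/mol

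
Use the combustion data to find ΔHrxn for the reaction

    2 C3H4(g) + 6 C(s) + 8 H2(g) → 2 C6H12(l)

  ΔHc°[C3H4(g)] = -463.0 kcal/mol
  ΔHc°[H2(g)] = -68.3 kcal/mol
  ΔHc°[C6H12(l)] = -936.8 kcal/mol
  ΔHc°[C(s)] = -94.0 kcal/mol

Using ΔH = Σ nΔHc°(reactants) − Σ nΔHc°(products):
= [2·(-463.0) + 6·(-94.0) + 8·(-68.3)] − [2·(-936.8)]
= -162.8 kcal/mol

ΔHrxn = -162.8 kcal/mol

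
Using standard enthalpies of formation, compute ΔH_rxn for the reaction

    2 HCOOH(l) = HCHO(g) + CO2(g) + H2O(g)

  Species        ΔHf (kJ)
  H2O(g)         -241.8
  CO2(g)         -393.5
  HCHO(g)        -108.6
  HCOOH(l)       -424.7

ΔH°rxn = Σ nΔHf°(products) − Σ nΔHf°(reactants).
Products: 1·(-108.6) + 1·(-393.5) + 1·(-241.8) = -743.9
Reactants: 2·(-424.7) = -849.4
ΔH_rxn = (-743.9) − (-849.4) = 105.5 kJ

ΔH_rxn = 105.5 kJ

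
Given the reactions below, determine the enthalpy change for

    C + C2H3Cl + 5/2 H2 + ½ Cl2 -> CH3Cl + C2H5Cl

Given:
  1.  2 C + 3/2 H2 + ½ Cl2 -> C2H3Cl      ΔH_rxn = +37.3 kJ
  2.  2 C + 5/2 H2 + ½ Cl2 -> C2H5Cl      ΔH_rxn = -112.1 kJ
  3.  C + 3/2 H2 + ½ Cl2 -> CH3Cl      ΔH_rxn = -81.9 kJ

eq. 1 reversed: -37.3 kJ
eq. 2 as written: -112.1 kJ
eq. 3 as written: -81.9 kJ
ΔH_rxn = (-37.3) + (-112.1) + (-81.9) = -231.3 kJ

ΔH_rxn = -231.3 kJ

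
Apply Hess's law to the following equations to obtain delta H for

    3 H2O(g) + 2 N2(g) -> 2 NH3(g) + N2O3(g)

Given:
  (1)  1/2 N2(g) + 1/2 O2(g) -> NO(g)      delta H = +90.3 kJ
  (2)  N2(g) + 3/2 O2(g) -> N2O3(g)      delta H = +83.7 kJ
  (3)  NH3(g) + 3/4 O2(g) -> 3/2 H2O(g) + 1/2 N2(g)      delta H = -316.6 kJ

delta H = 716.9 kJ

(1): not needed (NO(g) appears nowhere else).
(2) as written (N2O3(g) already on the product side): +83.7 kJ
(3) reversed and × 2 (NH3(g) must end up as a product; scale by 2 for the 2 NH3(g)): (-2)·(-316.6) = +633.2 kJ
delta H = (1)·(+83.7) + (-2)·(-316.6) = 716.9 kJ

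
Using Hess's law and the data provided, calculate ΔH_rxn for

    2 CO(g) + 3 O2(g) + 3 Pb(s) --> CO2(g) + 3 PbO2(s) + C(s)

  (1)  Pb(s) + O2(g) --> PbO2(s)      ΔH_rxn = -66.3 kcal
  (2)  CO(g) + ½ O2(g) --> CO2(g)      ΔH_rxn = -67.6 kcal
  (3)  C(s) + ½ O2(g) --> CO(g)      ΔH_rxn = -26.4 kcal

ΔH_rxn = -240.1 kcal

(1) × 3: (3)·(-66.3) = -198.9 kcal
(2) as written: -67.6 kcal
(3) reversed: +26.4 kcal
By Hess's law, ΔH_rxn = (-198.9) + (-67.6) + (+26.4) = -240.1 kcal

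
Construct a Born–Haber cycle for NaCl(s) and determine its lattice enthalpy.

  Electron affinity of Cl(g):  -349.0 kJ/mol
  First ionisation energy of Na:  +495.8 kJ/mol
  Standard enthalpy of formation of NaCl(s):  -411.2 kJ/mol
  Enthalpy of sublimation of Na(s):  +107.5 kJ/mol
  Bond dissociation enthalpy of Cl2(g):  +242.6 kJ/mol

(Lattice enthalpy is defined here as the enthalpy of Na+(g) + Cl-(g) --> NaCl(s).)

ΔHf° = 1·ΔHsub + 1·(ΣIE) + 1/2·D(Cl2) + 1·EA + U
-411.2 = 1·(+107.5) + 1·(+495.8) + 1/2·(+242.6) + 1·(-349.0) + U
U = -411.2 − (+375.6) = -786.8 kJ/mol

U = -786.8 kJ/mol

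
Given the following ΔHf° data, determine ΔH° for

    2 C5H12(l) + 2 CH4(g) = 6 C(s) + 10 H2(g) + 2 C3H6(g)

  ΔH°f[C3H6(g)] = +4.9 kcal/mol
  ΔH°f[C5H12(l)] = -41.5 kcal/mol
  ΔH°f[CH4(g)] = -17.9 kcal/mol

ΔH° = 128.6 kcal/mol

Products: 6·(+0.0) + 10·(+0.0) + 2·(+4.9) = +9.8
Reactants: 2·(-41.5) + 2·(-17.9) = -118.8
ΔH° = (+9.8) − (-118.8) = 128.6 kcal/mol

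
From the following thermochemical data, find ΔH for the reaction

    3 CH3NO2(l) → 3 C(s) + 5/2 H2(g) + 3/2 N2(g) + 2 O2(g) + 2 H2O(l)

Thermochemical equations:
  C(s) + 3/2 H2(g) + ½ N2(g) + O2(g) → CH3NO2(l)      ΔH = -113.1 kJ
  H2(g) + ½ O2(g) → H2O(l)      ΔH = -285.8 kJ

ΔH = -232.3 kJ

equation 1 reversed and × 3 (CH3NO2(l) must end up as a reactant; scale by 3 for the 3 CH3NO2(l)): (-3)·(-113.1) = +339.3 kJ
equation 2 × 2 (×2 to match 2 H2O(l) in the target): (2)·(-285.8) = -571.6 kJ
ΔH = (+339.3) + (-571.6) = -232.3 kJ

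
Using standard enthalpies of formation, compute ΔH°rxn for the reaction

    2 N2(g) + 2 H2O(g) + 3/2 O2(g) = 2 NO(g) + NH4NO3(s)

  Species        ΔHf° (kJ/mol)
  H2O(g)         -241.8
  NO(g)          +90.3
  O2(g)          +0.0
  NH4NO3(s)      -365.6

ΔH°rxn = 298.6 kJ/mol

ΔH°rxn = Σ nΔHf°(products) − Σ nΔHf°(reactants).
Products: 2·(+90.3) + 1·(-365.6) = -185.0
Reactants: 2·(+0.0) + 2·(-241.8) + 3/2·(+0.0) = -483.6
ΔH°rxn = (-185.0) − (-483.6) = 298.6 kJ/mol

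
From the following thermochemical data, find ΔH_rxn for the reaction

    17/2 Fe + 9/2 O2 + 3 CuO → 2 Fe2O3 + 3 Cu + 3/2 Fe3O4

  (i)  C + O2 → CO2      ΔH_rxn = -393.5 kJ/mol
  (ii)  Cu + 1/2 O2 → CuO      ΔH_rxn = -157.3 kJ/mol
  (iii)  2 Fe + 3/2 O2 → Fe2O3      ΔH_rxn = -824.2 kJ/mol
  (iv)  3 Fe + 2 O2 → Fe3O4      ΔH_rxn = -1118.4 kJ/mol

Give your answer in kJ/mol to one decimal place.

ΔH_rxn = -2854.1 kJ/mol

(i): not needed.
(ii) reversed and × 3: (-3)·(-157.3) = +471.9 kJ/mol
(iii) × 2: (2)·(-824.2) = -1648.4 kJ/mol
(iv) × 3/2: (3/2)·(-1118.4) = -1677.6 kJ/mol
Summing the manipulated equations, ΔH_rxn = (-3)·(-157.3) + (2)·(-824.2) + (3/2)·(-1118.4) = -2854.1 kJ/mol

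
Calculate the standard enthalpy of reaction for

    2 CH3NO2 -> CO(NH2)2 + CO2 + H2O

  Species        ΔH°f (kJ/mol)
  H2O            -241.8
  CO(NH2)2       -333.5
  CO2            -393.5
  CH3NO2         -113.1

ΔH° = -742.6 kJ/mol

Products: 1·(-333.5) + 1·(-393.5) + 1·(-241.8) = -968.8
Reactants: 2·(-113.1) = -226.2
ΔH° = (-968.8) − (-226.2) = -742.6 kJ/mol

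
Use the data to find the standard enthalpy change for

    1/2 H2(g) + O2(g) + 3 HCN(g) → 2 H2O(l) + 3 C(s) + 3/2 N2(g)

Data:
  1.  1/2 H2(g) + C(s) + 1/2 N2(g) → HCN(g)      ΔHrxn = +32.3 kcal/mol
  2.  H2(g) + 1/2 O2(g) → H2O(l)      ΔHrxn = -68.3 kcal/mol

ΔHrxn = -233.5 kcal/mol

eq. 1 reversed and × 3: (-3)·(+32.3) = -96.9 kcal/mol
eq. 2 × 2: (2)·(-68.3) = -136.6 kcal/mol
ΔHrxn = (-3)·(+32.3) + (2)·(-68.3) = -233.5 kcal/mol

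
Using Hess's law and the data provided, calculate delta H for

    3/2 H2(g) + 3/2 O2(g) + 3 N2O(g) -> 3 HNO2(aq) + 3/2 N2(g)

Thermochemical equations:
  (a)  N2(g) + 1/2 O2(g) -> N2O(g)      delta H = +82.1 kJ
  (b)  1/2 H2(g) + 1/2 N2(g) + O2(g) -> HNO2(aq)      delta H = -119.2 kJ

delta H = -603.9 kJ

(a) reversed and × 3 (reverse to put N2O(g) on the reactant side; scale by 3 for the 3 N2O(g)): (-3)·(+82.1) = -246.3 kJ
(b) × 3 (×3 to match 3 HNO2(aq) in the target): (3)·(-119.2) = -357.6 kJ
delta H = (-3)·(+82.1) + (3)·(-119.2) = -603.9 kJ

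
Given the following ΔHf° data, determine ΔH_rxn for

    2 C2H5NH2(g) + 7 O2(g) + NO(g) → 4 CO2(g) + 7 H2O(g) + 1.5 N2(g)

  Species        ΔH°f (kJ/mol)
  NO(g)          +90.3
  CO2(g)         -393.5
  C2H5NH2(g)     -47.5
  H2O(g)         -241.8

ΔH_rxn = -3261.9 kJ/mol

Products: 4·(-393.5) + 7·(-241.8) + 3/2·(+0.0) = -3266.6
Reactants: 2·(-47.5) + 7·(+0.0) + 1·(+90.3) = -4.7
ΔH_rxn = (-3266.6) − (-4.7) = -3261.9 kJ/mol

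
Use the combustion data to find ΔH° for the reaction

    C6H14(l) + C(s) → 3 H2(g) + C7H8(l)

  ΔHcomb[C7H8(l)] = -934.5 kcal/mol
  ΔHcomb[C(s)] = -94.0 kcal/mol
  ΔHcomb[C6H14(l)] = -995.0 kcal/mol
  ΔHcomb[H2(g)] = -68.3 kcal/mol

With combustion enthalpies, reactants minus products:
= [1·(-995.0) + 1·(-94.0)] − [3·(-68.3) + 1·(-934.5)]
= 50.4 kcal/mol

ΔH° = 50.4 kcal/mol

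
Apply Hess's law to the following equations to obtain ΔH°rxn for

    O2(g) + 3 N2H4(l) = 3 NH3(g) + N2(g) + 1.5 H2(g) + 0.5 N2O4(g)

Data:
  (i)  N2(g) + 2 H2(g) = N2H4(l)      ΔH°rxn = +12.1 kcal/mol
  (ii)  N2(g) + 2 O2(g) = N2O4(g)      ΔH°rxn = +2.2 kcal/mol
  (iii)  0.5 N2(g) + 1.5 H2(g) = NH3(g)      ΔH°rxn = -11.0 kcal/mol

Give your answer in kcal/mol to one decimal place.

(i) reversed and × 3 (reverse to put N2H4(l) on the reactant side; scale by 3 for the 3 N2H4(l)): (-3)·(+12.1) = -36.3 kcal/mol
(ii) × 1/2 (scale by 1/2 for the 1/2 N2O4(g)): (1/2)·(+2.2) = +1.1 kcal/mol
(iii) × 3 (×3 to match 3 NH3(g) in the target): (3)·(-11.0) = -33.0 kcal/mol
Summing the manipulated equations, ΔH°rxn = (-3)·(+12.1) + (1/2)·(+2.2) + (3)·(-11.0) = -68.2 kcal/mol

ΔH°rxn = -68.2 kcal/mol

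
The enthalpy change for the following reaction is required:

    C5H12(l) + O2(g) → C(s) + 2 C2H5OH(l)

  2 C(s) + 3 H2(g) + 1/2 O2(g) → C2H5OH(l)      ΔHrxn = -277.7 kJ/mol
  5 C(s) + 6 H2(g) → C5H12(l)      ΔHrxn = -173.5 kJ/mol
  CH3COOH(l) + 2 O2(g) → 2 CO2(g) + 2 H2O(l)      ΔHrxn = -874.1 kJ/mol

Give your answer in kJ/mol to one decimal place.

equation 1 × 2 (scale by 2 for the 2 C2H5OH(l)): (2)·(-277.7) = -555.4 kJ/mol
equation 2 reversed (reverse to put C5H12(l) on the reactant side): +173.5 kJ/mol
equation 3: not needed (CH3COOH(l) appears nowhere else).
ΔHrxn = (-555.4) + (+173.5) = -381.9 kJ/mol

ΔHrxn = -381.9 kJ/mol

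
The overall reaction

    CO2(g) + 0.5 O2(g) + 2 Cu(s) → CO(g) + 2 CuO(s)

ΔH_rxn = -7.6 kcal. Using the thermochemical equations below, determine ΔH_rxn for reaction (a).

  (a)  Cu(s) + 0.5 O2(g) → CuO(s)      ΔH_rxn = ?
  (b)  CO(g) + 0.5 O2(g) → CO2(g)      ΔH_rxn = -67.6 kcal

ΔH_rxn = -37.6 kcal

(a) × 2: contributes 2·x
(b) reversed: +67.6 kcal
-7.6 = (+67.6) + 2·x
x = (-7.6 − (+67.6)) / (2) = -37.6 kcal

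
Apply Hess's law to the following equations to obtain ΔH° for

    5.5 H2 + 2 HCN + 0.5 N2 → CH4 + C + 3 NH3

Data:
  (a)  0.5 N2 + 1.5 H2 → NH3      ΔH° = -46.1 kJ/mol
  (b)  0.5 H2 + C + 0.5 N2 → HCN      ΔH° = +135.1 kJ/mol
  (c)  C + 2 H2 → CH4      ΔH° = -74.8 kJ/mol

ΔH° = -483.3 kJ/mol

(a) × 3: (3)·(-46.1) = -138.3 kJ/mol
(b) reversed and × 2: (-2)·(+135.1) = -270.2 kJ/mol
(c) as written: -74.8 kJ/mol
Summing the manipulated equations, ΔH° = (3)·(-46.1) + (-2)·(+135.1) + (1)·(-74.8) = -483.3 kJ/mol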